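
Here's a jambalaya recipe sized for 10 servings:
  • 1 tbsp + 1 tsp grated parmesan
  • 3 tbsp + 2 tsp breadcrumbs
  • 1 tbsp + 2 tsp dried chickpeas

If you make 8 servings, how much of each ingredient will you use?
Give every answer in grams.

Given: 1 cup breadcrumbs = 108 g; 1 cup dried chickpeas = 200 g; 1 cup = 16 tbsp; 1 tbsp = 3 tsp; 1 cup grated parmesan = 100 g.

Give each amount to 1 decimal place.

Scaling factor: 8/10 = 4/5 = 0.8.
grated parmesan: (1 tbsp + 1 tsp = 4/3 tbsp) × 4/5 ÷ 16 tbsp/cup × 100 g/cup ≈ 6.7 g
breadcrumbs: (3 tbsp + 2 tsp = 11/3 tbsp) × 4/5 ÷ 16 tbsp/cup × 108 g/cup = 19.8 g
dried chickpeas: (1 tbsp + 2 tsp = 5/3 tbsp) × 4/5 ÷ 16 tbsp/cup × 200 g/cup ≈ 16.7 g

grated parmesan: 6.7 g; breadcrumbs: 19.8 g; dried chickpeas: 16.7 g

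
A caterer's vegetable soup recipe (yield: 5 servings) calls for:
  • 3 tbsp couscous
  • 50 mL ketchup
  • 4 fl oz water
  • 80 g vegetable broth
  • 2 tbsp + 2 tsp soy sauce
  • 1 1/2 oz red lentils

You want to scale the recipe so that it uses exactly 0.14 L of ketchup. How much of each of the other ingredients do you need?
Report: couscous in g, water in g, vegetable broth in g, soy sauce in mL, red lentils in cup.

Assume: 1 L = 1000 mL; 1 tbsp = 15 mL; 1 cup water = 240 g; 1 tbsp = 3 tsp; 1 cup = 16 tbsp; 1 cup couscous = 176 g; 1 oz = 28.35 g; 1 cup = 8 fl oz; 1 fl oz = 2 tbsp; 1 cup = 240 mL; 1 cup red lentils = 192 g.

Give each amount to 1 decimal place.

couscous: 92.4 g; water: 336.0 g; vegetable broth: 224.0 g; soy sauce: 112.0 mL; red lentils: 0.6 cup

The original recipe has 0.05 L of ketchup, so the scaling factor is 0.14 ÷ 0.05 = 14/5 = 2.8.
couscous: 3 tbsp × 14/5 ÷ 16 tbsp/cup × 176 g/cup = 92.4 g
water: 4 fl oz × 14/5 ÷ 8 fl oz/cup × 240 g/cup = 336.0 g
vegetable broth: 80 g × 14/5 = 224.0 g
soy sauce: (2 tbsp + 2 tsp = 8/3 tbsp) × 14/5 × 15 mL/tbsp = 112.0 mL
red lentils: 1.5 oz × 14/5 × 28.35 g/oz ÷ 192 g/cup ≈ 0.6 cup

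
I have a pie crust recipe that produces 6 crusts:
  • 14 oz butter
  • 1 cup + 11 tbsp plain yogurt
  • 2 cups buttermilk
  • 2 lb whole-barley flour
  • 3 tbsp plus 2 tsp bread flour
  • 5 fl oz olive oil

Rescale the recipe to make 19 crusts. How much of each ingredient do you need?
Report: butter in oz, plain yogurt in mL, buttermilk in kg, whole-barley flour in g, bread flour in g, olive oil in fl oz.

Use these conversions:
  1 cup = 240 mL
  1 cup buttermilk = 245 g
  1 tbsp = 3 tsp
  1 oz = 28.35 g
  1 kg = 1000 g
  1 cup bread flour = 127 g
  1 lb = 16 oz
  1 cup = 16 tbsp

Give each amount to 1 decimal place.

Scaling factor: 19/6.
butter: 14 oz × 19/6 ≈ 44.3 oz
plain yogurt: (1 cup + 11 tbsp = 1.6875 cup) × 19/6 × 240 mL/cup = 1282.5 mL
buttermilk: 2 cup × 19/6 × 245 g/cup ÷ 1000 g/kg ≈ 1.6 kg
whole-barley flour: 2 lb × 19/6 × 16 oz/lb × 28.35 g/oz = 2872.8 g
bread flour: (3 tbsp + 2 tsp = 11/3 tbsp) × 19/6 ÷ 16 tbsp/cup × 127 g/cup ≈ 92.2 g
olive oil: 5 fl oz × 19/6 ≈ 15.8 fl oz

butter: 44.3 oz; plain yogurt: 1282.5 mL; buttermilk: 1.6 kg; whole-barley flour: 2872.8 g; bread flour: 92.2 g; olive oil: 15.8 fl oz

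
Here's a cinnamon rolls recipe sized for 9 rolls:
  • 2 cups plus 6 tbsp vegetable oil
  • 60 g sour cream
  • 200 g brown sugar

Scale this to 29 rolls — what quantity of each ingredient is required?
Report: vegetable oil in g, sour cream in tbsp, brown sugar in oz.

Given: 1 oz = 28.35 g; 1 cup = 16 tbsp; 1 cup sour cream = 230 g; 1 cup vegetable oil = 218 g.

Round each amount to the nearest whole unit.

Scaling factor: 29/9.
vegetable oil: (2 cup + 6 tbsp = 2.375 cup) × 29/9 × 218 g/cup ≈ 1668 g
sour cream: 60 g × 29/9 ÷ 230 g/cup × 16 tbsp/cup ≈ 13 tbsp
brown sugar: 200 g × 29/9 ÷ 28.35 g/oz ≈ 23 oz

vegetable oil: 1668 g; sour cream: 13 tbsp; brown sugar: 23 oz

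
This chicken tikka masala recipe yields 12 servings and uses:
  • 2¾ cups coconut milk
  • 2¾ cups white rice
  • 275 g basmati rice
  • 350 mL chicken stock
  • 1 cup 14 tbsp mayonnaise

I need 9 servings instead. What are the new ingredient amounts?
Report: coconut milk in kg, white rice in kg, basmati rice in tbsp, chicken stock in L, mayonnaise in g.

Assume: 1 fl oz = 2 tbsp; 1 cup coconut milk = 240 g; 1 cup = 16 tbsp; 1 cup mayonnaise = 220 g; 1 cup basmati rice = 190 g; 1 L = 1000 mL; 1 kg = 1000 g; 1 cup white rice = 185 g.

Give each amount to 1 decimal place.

coconut milk: 0.5 kg; white rice: 0.4 kg; basmati rice: 17.4 tbsp; chicken stock: 0.3 L; mayonnaise: 309.4 g

Scaling factor: 9/12 = 3/4 = 0.75.
coconut milk: 2.75 cup × 3/4 × 240 g/cup ÷ 1000 g/kg ≈ 0.5 kg
white rice: 2.75 cup × 3/4 × 185 g/cup ÷ 1000 g/kg ≈ 0.4 kg
basmati rice: 275 g × 3/4 ÷ 190 g/cup × 16 tbsp/cup ≈ 17.4 tbsp
chicken stock: 350 mL × 3/4 ÷ 1000 mL/L ≈ 0.3 L
mayonnaise: (1 cup + 14 tbsp = 1.875 cup) × 3/4 × 220 g/cup ≈ 309.4 g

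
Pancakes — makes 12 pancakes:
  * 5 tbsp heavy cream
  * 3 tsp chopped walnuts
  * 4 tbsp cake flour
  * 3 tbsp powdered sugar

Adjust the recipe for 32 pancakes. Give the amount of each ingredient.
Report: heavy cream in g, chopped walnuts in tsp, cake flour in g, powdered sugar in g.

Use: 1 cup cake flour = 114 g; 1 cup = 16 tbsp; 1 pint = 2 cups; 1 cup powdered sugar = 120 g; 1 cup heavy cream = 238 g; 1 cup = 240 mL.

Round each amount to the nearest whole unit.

Scaling factor: 32/12 = 8/3.
heavy cream: 5 tbsp × 8/3 ÷ 16 tbsp/cup × 238 g/cup ≈ 198 g
chopped walnuts: 3 tsp × 8/3 = 8 tsp
cake flour: 4 tbsp × 8/3 ÷ 16 tbsp/cup × 114 g/cup = 76 g
powdered sugar: 3 tbsp × 8/3 ÷ 16 tbsp/cup × 120 g/cup = 60 g

heavy cream: 198 g; chopped walnuts: 8 tsp; cake flour: 76 g; powdered sugar: 60 g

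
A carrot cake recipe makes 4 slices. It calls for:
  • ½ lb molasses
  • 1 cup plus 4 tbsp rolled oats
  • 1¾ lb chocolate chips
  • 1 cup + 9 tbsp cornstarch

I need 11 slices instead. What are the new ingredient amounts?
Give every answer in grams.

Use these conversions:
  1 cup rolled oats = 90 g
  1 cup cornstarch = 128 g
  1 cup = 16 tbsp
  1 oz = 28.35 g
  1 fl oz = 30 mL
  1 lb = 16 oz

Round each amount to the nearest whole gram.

Scaling factor: 11/4 = 2.75.
molasses: 0.5 lb × 11/4 × 16 oz/lb × 28.35 g/oz ≈ 624 g
rolled oats: (1 cup + 4 tbsp = 1.25 cup) × 11/4 × 90 g/cup ≈ 309 g
chocolate chips: 1.75 lb × 11/4 × 16 oz/lb × 28.35 g/oz ≈ 2183 g
cornstarch: (1 cup + 9 tbsp = 1.5625 cup) × 11/4 × 128 g/cup = 550 g

molasses: 624 g; rolled oats: 309 g; chocolate chips: 2183 g; cornstarch: 550 g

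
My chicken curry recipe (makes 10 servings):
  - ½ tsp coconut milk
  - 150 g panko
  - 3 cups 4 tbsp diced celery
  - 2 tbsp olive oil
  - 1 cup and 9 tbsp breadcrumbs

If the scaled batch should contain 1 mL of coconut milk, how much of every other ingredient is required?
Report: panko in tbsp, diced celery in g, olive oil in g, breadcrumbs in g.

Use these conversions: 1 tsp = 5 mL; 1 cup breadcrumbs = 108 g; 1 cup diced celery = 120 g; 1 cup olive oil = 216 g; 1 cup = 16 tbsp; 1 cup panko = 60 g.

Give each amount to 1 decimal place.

panko: 16.0 tbsp; diced celery: 156.0 g; olive oil: 10.8 g; breadcrumbs: 67.5 g

The original recipe has 2.5 mL of coconut milk, so the scaling factor is 1 ÷ 2.5 = 2/5 = 0.4.
panko: 150 g × 2/5 ÷ 60 g/cup × 16 tbsp/cup = 16.0 tbsp
diced celery: (3 cup + 4 tbsp = 3.25 cup) × 2/5 × 120 g/cup = 156.0 g
olive oil: 2 tbsp × 2/5 ÷ 16 tbsp/cup × 216 g/cup = 10.8 g
breadcrumbs: (1 cup + 9 tbsp = 1.5625 cup) × 2/5 × 108 g/cup = 67.5 g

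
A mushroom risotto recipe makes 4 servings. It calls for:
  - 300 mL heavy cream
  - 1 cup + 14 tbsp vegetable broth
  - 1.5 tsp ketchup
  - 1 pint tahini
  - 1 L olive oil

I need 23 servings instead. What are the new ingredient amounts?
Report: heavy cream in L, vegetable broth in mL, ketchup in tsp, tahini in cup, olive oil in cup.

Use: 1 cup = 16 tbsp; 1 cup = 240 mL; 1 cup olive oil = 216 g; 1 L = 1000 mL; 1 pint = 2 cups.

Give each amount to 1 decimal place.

Scaling factor: 23/4 = 5.75.
heavy cream: 300 mL × 23/4 ÷ 1000 mL/L ≈ 1.7 L
vegetable broth: (1 cup + 14 tbsp = 1.875 cup) × 23/4 × 240 mL/cup = 2587.5 mL
ketchup: 1.5 tsp × 23/4 ≈ 8.6 tsp
tahini: 1 pint × 23/4 × 2 cup/pint = 11.5 cup
olive oil: 1 L × 23/4 × 1000 mL/L ÷ 240 mL/cup ≈ 24.0 cup

heavy cream: 1.7 L; vegetable broth: 2587.5 mL; ketchup: 8.6 tsp; tahini: 11.5 cup; olive oil: 24.0 cup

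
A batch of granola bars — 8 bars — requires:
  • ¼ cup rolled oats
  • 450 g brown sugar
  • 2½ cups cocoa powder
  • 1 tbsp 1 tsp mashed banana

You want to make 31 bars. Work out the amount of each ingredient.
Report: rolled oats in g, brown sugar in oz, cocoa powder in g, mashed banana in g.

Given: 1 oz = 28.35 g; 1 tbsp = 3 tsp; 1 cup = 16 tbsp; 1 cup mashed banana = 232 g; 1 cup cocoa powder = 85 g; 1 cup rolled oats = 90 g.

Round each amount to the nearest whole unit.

Scaling factor: 31/8 = 3.875.
rolled oats: 0.25 cup × 31/8 × 90 g/cup ≈ 87 g
brown sugar: 450 g × 31/8 ÷ 28.35 g/oz ≈ 62 oz
cocoa powder: 2.5 cup × 31/8 × 85 g/cup ≈ 823 g
mashed banana: (1 tbsp + 1 tsp = 4/3 tbsp) × 31/8 ÷ 16 tbsp/cup × 232 g/cup ≈ 75 g

rolled oats: 87 g; brown sugar: 62 oz; cocoa powder: 823 g; mashed banana: 75 g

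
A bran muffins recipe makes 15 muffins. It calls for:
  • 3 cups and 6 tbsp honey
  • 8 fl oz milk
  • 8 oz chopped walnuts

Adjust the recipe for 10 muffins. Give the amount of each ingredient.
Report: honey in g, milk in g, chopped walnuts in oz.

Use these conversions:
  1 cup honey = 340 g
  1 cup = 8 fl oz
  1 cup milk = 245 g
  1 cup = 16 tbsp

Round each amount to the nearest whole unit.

honey: 765 g; milk: 163 g; chopped walnuts: 5 oz

Scaling factor: 10/15 = 2/3.
honey: (3 cup + 6 tbsp = 3.375 cup) × 2/3 × 340 g/cup = 765 g
milk: 8 fl oz × 2/3 ÷ 8 fl oz/cup × 245 g/cup ≈ 163 g
chopped walnuts: 8 oz × 2/3 ≈ 5 oz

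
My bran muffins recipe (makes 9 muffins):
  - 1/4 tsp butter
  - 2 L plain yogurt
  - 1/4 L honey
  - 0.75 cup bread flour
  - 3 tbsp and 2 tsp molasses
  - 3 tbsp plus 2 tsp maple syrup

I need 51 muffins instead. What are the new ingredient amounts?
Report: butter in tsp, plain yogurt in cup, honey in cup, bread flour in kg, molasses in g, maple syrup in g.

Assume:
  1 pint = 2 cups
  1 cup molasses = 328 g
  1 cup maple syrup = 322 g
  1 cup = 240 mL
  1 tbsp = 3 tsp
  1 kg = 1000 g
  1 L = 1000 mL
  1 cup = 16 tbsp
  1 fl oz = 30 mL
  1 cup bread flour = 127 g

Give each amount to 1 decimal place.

Scaling factor: 51/9 = 17/3.
butter: 0.25 tsp × 17/3 ≈ 1.4 tsp
plain yogurt: 2 L × 17/3 × 1000 mL/L ÷ 240 mL/cup ≈ 47.2 cup
honey: 0.25 L × 17/3 × 1000 mL/L ÷ 240 mL/cup ≈ 5.9 cup
bread flour: 0.75 cup × 17/3 × 127 g/cup ÷ 1000 g/kg ≈ 0.5 kg
molasses: (3 tbsp + 2 tsp = 11/3 tbsp) × 17/3 ÷ 16 tbsp/cup × 328 g/cup ≈ 425.9 g
maple syrup: (3 tbsp + 2 tsp = 11/3 tbsp) × 17/3 ÷ 16 tbsp/cup × 322 g/cup ≈ 418.2 g

butter: 1.4 tsp; plain yogurt: 47.2 cup; honey: 5.9 cup; bread flour: 0.5 kg; molasses: 425.9 g; maple syrup: 418.2 g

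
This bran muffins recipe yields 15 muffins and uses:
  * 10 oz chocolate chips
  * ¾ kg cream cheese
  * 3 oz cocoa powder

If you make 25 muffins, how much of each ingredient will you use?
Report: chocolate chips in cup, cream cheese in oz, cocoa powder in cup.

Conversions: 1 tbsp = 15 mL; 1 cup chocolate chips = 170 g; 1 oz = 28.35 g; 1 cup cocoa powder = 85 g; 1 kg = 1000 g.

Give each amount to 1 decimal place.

chocolate chips: 2.8 cup; cream cheese: 44.1 oz; cocoa powder: 1.7 cup

Scaling factor: 25/15 = 5/3.
chocolate chips: 10 oz × 5/3 × 28.35 g/oz ÷ 170 g/cup ≈ 2.8 cup
cream cheese: 0.75 kg × 5/3 × 1000 g/kg ÷ 28.35 g/oz ≈ 44.1 oz
cocoa powder: 3 oz × 5/3 × 28.35 g/oz ÷ 85 g/cup ≈ 1.7 cup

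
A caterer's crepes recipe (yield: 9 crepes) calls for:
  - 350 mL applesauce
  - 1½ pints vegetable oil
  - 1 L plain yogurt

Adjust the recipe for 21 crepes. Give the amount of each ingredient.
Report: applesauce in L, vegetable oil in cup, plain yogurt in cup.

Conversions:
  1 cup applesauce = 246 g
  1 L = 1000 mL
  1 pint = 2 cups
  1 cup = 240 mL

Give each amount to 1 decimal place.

applesauce: 0.8 L; vegetable oil: 7.0 cup; plain yogurt: 9.7 cup

Scaling factor: 21/9 = 7/3.
applesauce: 350 mL × 7/3 ÷ 1000 mL/L ≈ 0.8 L
vegetable oil: 1.5 pint × 7/3 × 2 cup/pint = 7.0 cup
plain yogurt: 1 L × 7/3 × 1000 mL/L ÷ 240 mL/cup ≈ 9.7 cup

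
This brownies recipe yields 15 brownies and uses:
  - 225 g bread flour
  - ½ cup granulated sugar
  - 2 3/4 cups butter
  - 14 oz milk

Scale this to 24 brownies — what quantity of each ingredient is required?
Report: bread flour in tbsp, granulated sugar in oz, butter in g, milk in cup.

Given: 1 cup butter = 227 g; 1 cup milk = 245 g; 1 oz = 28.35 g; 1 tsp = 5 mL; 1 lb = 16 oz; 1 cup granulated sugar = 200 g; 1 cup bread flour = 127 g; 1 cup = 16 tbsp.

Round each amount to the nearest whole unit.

Scaling factor: 24/15 = 8/5 = 1.6.
bread flour: 225 g × 8/5 ÷ 127 g/cup × 16 tbsp/cup ≈ 45 tbsp
granulated sugar: 0.5 cup × 8/5 × 200 g/cup ÷ 28.35 g/oz ≈ 6 oz
butter: 2.75 cup × 8/5 × 227 g/cup ≈ 999 g
milk: 14 oz × 8/5 × 28.35 g/oz ÷ 245 g/cup ≈ 3 cup

bread flour: 45 tbsp; granulated sugar: 6 oz; butter: 999 g; milk: 3 cup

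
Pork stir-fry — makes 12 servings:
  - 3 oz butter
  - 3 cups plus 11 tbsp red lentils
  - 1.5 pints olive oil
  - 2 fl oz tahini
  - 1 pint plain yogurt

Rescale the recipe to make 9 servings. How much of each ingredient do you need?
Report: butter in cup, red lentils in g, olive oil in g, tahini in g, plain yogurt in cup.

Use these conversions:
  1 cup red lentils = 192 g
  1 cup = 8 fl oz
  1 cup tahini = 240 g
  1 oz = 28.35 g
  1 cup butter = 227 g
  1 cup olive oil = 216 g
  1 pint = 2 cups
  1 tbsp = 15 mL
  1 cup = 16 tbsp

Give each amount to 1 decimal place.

butter: 0.3 cup; red lentils: 531.0 g; olive oil: 486.0 g; tahini: 45.0 g; plain yogurt: 1.5 cup

Scaling factor: 9/12 = 3/4 = 0.75.
butter: 3 oz × 3/4 × 28.35 g/oz ÷ 227 g/cup ≈ 0.3 cup
red lentils: (3 cup + 11 tbsp = 3.6875 cup) × 3/4 × 192 g/cup = 531.0 g
olive oil: 1.5 pint × 3/4 × 2 cup/pint × 216 g/cup = 486.0 g
tahini: 2 fl oz × 3/4 ÷ 8 fl oz/cup × 240 g/cup = 45.0 g
plain yogurt: 1 pint × 3/4 × 2 cup/pint = 1.5 cup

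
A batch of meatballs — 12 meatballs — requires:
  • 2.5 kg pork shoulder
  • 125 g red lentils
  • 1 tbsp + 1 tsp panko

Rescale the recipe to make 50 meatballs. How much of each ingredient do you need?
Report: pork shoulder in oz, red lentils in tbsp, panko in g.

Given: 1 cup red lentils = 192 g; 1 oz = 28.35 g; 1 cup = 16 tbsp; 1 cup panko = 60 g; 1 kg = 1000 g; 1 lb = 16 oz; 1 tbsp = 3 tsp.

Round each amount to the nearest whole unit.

Scaling factor: 50/12 = 25/6.
pork shoulder: 2.5 kg × 25/6 × 1000 g/kg ÷ 28.35 g/oz ≈ 367 oz
red lentils: 125 g × 25/6 ÷ 192 g/cup × 16 tbsp/cup ≈ 43 tbsp
panko: (1 tbsp + 1 tsp = 4/3 tbsp) × 25/6 ÷ 16 tbsp/cup × 60 g/cup ≈ 21 g

pork shoulder: 367 oz; red lentils: 43 tbsp; panko: 21 g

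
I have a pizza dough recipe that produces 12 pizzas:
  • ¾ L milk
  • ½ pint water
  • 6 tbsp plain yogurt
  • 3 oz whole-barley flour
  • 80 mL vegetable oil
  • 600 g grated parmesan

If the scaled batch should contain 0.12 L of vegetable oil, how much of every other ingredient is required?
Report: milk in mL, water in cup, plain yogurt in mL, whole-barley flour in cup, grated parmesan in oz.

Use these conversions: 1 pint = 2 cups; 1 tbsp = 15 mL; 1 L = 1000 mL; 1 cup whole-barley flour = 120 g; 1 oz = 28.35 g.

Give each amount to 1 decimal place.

The original recipe has 0.08 L of vegetable oil, so the scaling factor is 0.12 ÷ 0.08 = 3/2 = 1.5.
milk: 0.75 L × 3/2 × 1000 mL/L = 1125.0 mL
water: 0.5 pint × 3/2 × 2 cup/pint = 1.5 cup
plain yogurt: 6 tbsp × 3/2 × 15 mL/tbsp = 135.0 mL
whole-barley flour: 3 oz × 3/2 × 28.35 g/oz ÷ 120 g/cup ≈ 1.1 cup
grated parmesan: 600 g × 3/2 ÷ 28.35 g/oz ≈ 31.7 oz

milk: 1125.0 mL; water: 1.5 cup; plain yogurt: 135.0 mL; whole-barley flour: 1.1 cup; grated parmesan: 31.7 oz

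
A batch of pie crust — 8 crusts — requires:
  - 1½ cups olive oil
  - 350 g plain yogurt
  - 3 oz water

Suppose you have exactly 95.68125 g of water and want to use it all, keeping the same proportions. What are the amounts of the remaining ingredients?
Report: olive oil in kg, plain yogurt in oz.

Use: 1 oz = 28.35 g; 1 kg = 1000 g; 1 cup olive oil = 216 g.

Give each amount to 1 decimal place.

The original recipe has 85.05 g of water, so the scaling factor is 95.68125 ÷ 85.05 = 9/8 = 1.125.
olive oil: 1.5 cup × 9/8 × 216 g/cup ÷ 1000 g/kg ≈ 0.4 kg
plain yogurt: 350 g × 9/8 ÷ 28.35 g/oz ≈ 13.9 oz

olive oil: 0.4 kg; plain yogurt: 13.9 oz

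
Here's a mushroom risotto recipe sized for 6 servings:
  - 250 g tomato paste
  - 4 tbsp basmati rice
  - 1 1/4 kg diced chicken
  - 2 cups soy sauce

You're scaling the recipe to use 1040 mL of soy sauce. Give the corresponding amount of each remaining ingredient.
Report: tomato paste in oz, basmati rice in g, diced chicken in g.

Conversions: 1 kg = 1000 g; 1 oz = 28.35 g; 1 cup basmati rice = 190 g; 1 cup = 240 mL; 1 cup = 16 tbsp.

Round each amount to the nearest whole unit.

The original recipe has 480 mL of soy sauce, so the scaling factor is 1040 ÷ 480 = 13/6.
tomato paste: 250 g × 13/6 ÷ 28.35 g/oz ≈ 19 oz
basmati rice: 4 tbsp × 13/6 ÷ 16 tbsp/cup × 190 g/cup ≈ 103 g
diced chicken: 1.25 kg × 13/6 × 1000 g/kg ≈ 2708 g

tomato paste: 19 oz; basmati rice: 103 g; diced chicken: 2708 g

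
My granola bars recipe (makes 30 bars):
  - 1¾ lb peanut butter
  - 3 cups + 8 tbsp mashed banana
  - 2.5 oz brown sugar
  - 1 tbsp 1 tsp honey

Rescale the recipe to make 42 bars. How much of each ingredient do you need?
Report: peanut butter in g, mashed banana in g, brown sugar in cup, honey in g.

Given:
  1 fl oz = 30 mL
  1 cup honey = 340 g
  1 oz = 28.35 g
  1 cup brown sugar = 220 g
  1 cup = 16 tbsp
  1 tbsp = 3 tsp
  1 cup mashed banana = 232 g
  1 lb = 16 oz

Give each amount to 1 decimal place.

Scaling factor: 42/30 = 7/5 = 1.4.
peanut butter: 1.75 lb × 7/5 × 16 oz/lb × 28.35 g/oz ≈ 1111.3 g
mashed banana: (3 cup + 8 tbsp = 3.5 cup) × 7/5 × 232 g/cup = 1136.8 g
brown sugar: 2.5 oz × 7/5 × 28.35 g/oz ÷ 220 g/cup ≈ 0.5 cup
honey: (1 tbsp + 1 tsp = 4/3 tbsp) × 7/5 ÷ 16 tbsp/cup × 340 g/cup ≈ 39.7 g

peanut butter: 1111.3 g; mashed banana: 1136.8 g; brown sugar: 0.5 cup; honey: 39.7 g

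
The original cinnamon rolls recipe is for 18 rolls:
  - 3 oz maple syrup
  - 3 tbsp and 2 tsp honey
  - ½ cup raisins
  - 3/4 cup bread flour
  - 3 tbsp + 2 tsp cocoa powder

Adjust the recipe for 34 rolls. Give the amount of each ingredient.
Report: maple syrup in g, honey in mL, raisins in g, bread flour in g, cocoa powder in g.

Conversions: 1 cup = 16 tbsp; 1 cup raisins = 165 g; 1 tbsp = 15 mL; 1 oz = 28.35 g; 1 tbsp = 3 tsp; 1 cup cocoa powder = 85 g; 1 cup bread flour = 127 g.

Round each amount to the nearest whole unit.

maple syrup: 161 g; honey: 104 mL; raisins: 156 g; bread flour: 180 g; cocoa powder: 37 g

Scaling factor: 34/18 = 17/9.
maple syrup: 3 oz × 17/9 × 28.35 g/oz ≈ 161 g
honey: (3 tbsp + 2 tsp = 11/3 tbsp) × 17/9 × 15 mL/tbsp ≈ 104 mL
raisins: 0.5 cup × 17/9 × 165 g/cup ≈ 156 g
bread flour: 0.75 cup × 17/9 × 127 g/cup ≈ 180 g
cocoa powder: (3 tbsp + 2 tsp = 11/3 tbsp) × 17/9 ÷ 16 tbsp/cup × 85 g/cup ≈ 37 g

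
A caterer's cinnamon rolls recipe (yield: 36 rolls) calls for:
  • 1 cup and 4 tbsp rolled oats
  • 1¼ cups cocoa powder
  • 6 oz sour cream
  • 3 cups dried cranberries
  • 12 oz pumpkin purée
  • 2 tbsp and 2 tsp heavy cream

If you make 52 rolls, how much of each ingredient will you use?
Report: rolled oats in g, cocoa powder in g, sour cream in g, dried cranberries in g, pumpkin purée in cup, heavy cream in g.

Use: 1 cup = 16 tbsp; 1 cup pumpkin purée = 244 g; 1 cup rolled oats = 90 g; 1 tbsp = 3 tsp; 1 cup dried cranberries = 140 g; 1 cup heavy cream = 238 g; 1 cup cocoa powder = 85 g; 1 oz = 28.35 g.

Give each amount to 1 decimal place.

rolled oats: 162.5 g; cocoa powder: 153.5 g; sour cream: 245.7 g; dried cranberries: 606.7 g; pumpkin purée: 2.0 cup; heavy cream: 57.3 g

Scaling factor: 52/36 = 13/9.
rolled oats: (1 cup + 4 tbsp = 1.25 cup) × 13/9 × 90 g/cup = 162.5 g
cocoa powder: 1.25 cup × 13/9 × 85 g/cup ≈ 153.5 g
sour cream: 6 oz × 13/9 × 28.35 g/oz = 245.7 g
dried cranberries: 3 cup × 13/9 × 140 g/cup ≈ 606.7 g
pumpkin purée: 12 oz × 13/9 × 28.35 g/oz ÷ 244 g/cup ≈ 2.0 cup
heavy cream: (2 tbsp + 2 tsp = 8/3 tbsp) × 13/9 ÷ 16 tbsp/cup × 238 g/cup ≈ 57.3 g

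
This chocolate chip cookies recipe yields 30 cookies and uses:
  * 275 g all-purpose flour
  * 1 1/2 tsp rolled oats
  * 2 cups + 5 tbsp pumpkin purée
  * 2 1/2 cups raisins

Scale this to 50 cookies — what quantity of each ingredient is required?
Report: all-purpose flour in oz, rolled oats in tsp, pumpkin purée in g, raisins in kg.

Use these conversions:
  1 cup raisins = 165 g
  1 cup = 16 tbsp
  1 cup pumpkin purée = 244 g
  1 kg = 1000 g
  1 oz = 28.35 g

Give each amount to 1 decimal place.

all-purpose flour: 16.2 oz; rolled oats: 2.5 tsp; pumpkin purée: 940.4 g; raisins: 0.7 kg

Scaling factor: 50/30 = 5/3.
all-purpose flour: 275 g × 5/3 ÷ 28.35 g/oz ≈ 16.2 oz
rolled oats: 1.5 tsp × 5/3 = 2.5 tsp
pumpkin purée: (2 cup + 5 tbsp = 2.3125 cup) × 5/3 × 244 g/cup ≈ 940.4 g
raisins: 2.5 cup × 5/3 × 165 g/cup ÷ 1000 g/kg ≈ 0.7 kg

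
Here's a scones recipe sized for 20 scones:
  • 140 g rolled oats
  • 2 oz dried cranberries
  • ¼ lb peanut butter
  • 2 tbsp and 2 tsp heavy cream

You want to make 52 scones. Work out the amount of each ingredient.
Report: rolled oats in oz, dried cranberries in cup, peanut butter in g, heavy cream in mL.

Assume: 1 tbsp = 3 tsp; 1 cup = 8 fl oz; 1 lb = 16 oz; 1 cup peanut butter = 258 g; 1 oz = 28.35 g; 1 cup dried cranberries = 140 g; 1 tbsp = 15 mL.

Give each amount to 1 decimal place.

rolled oats: 12.8 oz; dried cranberries: 1.1 cup; peanut butter: 294.8 g; heavy cream: 104.0 mL

Scaling factor: 52/20 = 13/5 = 2.6.
rolled oats: 140 g × 13/5 ÷ 28.35 g/oz ≈ 12.8 oz
dried cranberries: 2 oz × 13/5 × 28.35 g/oz ÷ 140 g/cup ≈ 1.1 cup
peanut butter: 0.25 lb × 13/5 × 16 oz/lb × 28.35 g/oz ≈ 294.8 g
heavy cream: (2 tbsp + 2 tsp = 8/3 tbsp) × 13/5 × 15 mL/tbsp = 104.0 mL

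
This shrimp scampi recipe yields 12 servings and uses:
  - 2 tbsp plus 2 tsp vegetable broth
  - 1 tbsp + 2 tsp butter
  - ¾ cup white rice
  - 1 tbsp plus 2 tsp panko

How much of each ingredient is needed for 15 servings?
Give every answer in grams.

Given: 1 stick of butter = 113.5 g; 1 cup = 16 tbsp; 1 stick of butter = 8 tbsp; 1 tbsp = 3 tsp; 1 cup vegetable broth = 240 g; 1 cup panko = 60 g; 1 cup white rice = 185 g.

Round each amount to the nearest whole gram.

vegetable broth: 50 g; butter: 30 g; white rice: 173 g; panko: 8 g

Scaling factor: 15/12 = 5/4 = 1.25.
vegetable broth: (2 tbsp + 2 tsp = 8/3 tbsp) × 5/4 ÷ 16 tbsp/cup × 240 g/cup = 50 g
butter: (1 tbsp + 2 tsp = 5/3 tbsp) × 5/4 ÷ 8 tbsp/stick × 113.5 g/stick ≈ 30 g
white rice: 0.75 cup × 5/4 × 185 g/cup ≈ 173 g
panko: (1 tbsp + 2 tsp = 5/3 tbsp) × 5/4 ÷ 16 tbsp/cup × 60 g/cup ≈ 8 g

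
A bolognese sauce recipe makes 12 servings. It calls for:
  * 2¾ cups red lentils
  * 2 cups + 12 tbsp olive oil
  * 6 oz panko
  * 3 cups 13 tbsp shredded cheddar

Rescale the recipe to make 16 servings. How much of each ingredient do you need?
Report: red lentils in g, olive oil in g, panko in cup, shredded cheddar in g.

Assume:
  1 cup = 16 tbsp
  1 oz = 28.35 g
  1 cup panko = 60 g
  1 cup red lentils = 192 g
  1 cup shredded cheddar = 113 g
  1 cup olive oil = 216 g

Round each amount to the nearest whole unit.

red lentils: 704 g; olive oil: 792 g; panko: 4 cup; shredded cheddar: 574 g

Scaling factor: 16/12 = 4/3.
red lentils: 2.75 cup × 4/3 × 192 g/cup = 704 g
olive oil: (2 cup + 12 tbsp = 2.75 cup) × 4/3 × 216 g/cup = 792 g
panko: 6 oz × 4/3 × 28.35 g/oz ÷ 60 g/cup ≈ 4 cup
shredded cheddar: (3 cup + 13 tbsp = 3.8125 cup) × 4/3 × 113 g/cup ≈ 574 g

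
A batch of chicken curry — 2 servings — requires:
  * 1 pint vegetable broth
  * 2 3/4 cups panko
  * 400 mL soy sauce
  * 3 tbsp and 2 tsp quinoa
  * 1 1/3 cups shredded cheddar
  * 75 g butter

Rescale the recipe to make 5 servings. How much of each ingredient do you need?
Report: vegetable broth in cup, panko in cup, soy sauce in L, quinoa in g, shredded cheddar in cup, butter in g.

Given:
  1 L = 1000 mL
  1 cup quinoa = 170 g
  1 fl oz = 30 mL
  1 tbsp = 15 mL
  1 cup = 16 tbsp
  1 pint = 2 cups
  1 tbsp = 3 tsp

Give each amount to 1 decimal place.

Scaling factor: 5/2 = 2.5.
vegetable broth: 1 pint × 5/2 × 2 cup/pint = 5.0 cup
panko: 2.75 cup × 5/2 ≈ 6.9 cup
soy sauce: 400 mL × 5/2 ÷ 1000 mL/L = 1.0 L
quinoa: (3 tbsp + 2 tsp = 11/3 tbsp) × 5/2 ÷ 16 tbsp/cup × 170 g/cup ≈ 97.4 g
shredded cheddar: 4/3 cup × 5/2 ≈ 3.3 cup
butter: 75 g × 5/2 = 187.5 g

vegetable broth: 5.0 cup; panko: 6.9 cup; soy sauce: 1.0 L; quinoa: 97.4 g; shredded cheddar: 3.3 cup; butter: 187.5 g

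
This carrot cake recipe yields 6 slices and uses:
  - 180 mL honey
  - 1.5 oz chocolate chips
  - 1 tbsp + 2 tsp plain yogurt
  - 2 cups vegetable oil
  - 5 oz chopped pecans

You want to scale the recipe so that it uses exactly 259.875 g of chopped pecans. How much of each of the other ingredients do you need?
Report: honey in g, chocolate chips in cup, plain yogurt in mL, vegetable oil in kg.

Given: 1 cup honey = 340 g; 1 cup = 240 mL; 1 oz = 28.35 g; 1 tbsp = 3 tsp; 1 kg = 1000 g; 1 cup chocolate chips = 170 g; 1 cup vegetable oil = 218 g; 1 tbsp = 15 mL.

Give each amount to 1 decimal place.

The original recipe has 141.75 g of chopped pecans, so the scaling factor is 259.875 ÷ 141.75 = 11/6.
honey: 180 mL × 11/6 ÷ 240 mL/cup × 340 g/cup = 467.5 g
chocolate chips: 1.5 oz × 11/6 × 28.35 g/oz ÷ 170 g/cup ≈ 0.5 cup
plain yogurt: (1 tbsp + 2 tsp = 5/3 tbsp) × 11/6 × 15 mL/tbsp ≈ 45.8 mL
vegetable oil: 2 cup × 11/6 × 218 g/cup ÷ 1000 g/kg ≈ 0.8 kg

honey: 467.5 g; chocolate chips: 0.5 cup; plain yogurt: 45.8 mL; vegetable oil: 0.8 kg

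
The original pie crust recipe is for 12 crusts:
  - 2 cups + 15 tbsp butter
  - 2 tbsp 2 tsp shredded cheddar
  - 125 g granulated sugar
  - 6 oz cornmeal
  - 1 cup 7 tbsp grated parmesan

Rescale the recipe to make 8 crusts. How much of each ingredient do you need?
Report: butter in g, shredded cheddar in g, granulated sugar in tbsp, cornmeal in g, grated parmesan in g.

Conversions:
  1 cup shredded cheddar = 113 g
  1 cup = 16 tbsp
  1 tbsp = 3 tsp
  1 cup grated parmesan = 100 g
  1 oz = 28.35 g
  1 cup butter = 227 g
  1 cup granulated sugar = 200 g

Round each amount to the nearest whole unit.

Scaling factor: 8/12 = 2/3.
butter: (2 cup + 15 tbsp = 2.9375 cup) × 2/3 × 227 g/cup ≈ 445 g
shredded cheddar: (2 tbsp + 2 tsp = 8/3 tbsp) × 2/3 ÷ 16 tbsp/cup × 113 g/cup ≈ 13 g
granulated sugar: 125 g × 2/3 ÷ 200 g/cup × 16 tbsp/cup ≈ 7 tbsp
cornmeal: 6 oz × 2/3 × 28.35 g/oz ≈ 113 g
grated parmesan: (1 cup + 7 tbsp = 1.4375 cup) × 2/3 × 100 g/cup ≈ 96 g

butter: 445 g; shredded cheddar: 13 g; granulated sugar: 7 tbsp; cornmeal: 113 g; grated parmesan: 96 g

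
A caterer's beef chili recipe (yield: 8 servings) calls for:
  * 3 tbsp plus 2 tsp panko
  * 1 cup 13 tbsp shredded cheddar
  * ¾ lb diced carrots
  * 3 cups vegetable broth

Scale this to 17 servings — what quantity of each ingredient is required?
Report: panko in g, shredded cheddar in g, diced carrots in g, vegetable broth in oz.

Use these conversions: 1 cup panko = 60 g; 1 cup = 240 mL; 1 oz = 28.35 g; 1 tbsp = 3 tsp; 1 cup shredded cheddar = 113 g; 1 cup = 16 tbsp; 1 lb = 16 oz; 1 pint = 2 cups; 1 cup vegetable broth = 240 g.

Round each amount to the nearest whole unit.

panko: 29 g; shredded cheddar: 435 g; diced carrots: 723 g; vegetable broth: 54 oz

Scaling factor: 17/8 = 2.125.
panko: (3 tbsp + 2 tsp = 11/3 tbsp) × 17/8 ÷ 16 tbsp/cup × 60 g/cup ≈ 29 g
shredded cheddar: (1 cup + 13 tbsp = 1.8125 cup) × 17/8 × 113 g/cup ≈ 435 g
diced carrots: 0.75 lb × 17/8 × 16 oz/lb × 28.35 g/oz ≈ 723 g
vegetable broth: 3 cup × 17/8 × 240 g/cup ÷ 28.35 g/oz ≈ 54 oz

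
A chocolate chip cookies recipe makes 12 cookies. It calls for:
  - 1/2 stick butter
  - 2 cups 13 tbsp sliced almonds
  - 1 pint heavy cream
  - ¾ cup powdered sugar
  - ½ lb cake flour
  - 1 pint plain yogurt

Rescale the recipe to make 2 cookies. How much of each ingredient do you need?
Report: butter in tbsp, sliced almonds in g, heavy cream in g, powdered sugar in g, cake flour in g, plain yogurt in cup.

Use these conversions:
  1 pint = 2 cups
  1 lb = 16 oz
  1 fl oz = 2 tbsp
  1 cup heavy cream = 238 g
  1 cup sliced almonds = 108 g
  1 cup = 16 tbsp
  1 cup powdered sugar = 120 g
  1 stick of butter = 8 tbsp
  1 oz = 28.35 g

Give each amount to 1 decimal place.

butter: 0.7 tbsp; sliced almonds: 50.6 g; heavy cream: 79.3 g; powdered sugar: 15.0 g; cake flour: 37.8 g; plain yogurt: 0.3 cup

Scaling factor: 2/12 = 1/6.
butter: 0.5 stick × 1/6 × 8 tbsp/stick ≈ 0.7 tbsp
sliced almonds: (2 cup + 13 tbsp = 2.8125 cup) × 1/6 × 108 g/cup ≈ 50.6 g
heavy cream: 1 pint × 1/6 × 2 cup/pint × 238 g/cup ≈ 79.3 g
powdered sugar: 0.75 cup × 1/6 × 120 g/cup = 15.0 g
cake flour: 0.5 lb × 1/6 × 16 oz/lb × 28.35 g/oz = 37.8 g
plain yogurt: 1 pint × 1/6 × 2 cup/pint ≈ 0.3 cup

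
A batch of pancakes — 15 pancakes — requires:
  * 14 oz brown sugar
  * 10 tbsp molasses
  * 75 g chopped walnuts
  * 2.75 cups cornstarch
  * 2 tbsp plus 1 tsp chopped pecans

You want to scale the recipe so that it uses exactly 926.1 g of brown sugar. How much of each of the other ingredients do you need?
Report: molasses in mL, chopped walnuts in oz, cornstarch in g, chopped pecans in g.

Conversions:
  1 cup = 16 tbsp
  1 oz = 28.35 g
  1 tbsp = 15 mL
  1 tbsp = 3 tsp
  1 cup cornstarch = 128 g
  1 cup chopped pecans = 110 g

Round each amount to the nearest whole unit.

The original recipe has 396.9 g of brown sugar, so the scaling factor is 926.1 ÷ 396.9 = 7/3.
molasses: 10 tbsp × 7/3 × 15 mL/tbsp = 350 mL
chopped walnuts: 75 g × 7/3 ÷ 28.35 g/oz ≈ 6 oz
cornstarch: 2.75 cup × 7/3 × 128 g/cup ≈ 821 g
chopped pecans: (2 tbsp + 1 tsp = 7/3 tbsp) × 7/3 ÷ 16 tbsp/cup × 110 g/cup ≈ 37 g

molasses: 350 mL; chopped walnuts: 6 oz; cornstarch: 821 g; chopped pecans: 37 g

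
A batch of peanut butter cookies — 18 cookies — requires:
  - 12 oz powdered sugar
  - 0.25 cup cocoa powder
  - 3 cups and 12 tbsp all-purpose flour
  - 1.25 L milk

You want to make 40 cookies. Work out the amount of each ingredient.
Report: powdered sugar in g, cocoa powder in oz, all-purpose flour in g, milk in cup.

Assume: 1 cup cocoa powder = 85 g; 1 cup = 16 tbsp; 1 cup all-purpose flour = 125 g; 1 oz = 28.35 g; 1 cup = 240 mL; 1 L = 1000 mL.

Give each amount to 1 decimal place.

Scaling factor: 40/18 = 20/9.
powdered sugar: 12 oz × 20/9 × 28.35 g/oz = 756.0 g
cocoa powder: 0.25 cup × 20/9 × 85 g/cup ÷ 28.35 g/oz ≈ 1.7 oz
all-purpose flour: (3 cup + 12 tbsp = 3.75 cup) × 20/9 × 125 g/cup ≈ 1041.7 g
milk: 1.25 L × 20/9 × 1000 mL/L ÷ 240 mL/cup ≈ 11.6 cup

powdered sugar: 756.0 g; cocoa powder: 1.7 oz; all-purpose flour: 1041.7 g; milk: 11.6 cup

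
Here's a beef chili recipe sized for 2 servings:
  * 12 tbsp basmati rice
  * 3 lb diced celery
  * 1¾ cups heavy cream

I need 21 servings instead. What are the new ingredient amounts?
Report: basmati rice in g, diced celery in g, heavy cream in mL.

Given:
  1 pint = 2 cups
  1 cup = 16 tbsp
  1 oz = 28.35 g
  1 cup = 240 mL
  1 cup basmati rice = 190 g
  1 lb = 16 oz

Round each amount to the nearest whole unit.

Scaling factor: 21/2 = 10.5.
basmati rice: 12 tbsp × 21/2 ÷ 16 tbsp/cup × 190 g/cup ≈ 1496 g
diced celery: 3 lb × 21/2 × 16 oz/lb × 28.35 g/oz ≈ 14288 g
heavy cream: 1.75 cup × 21/2 × 240 mL/cup = 4410 mL

basmati rice: 1496 g; diced celery: 14288 g; heavy cream: 4410 mL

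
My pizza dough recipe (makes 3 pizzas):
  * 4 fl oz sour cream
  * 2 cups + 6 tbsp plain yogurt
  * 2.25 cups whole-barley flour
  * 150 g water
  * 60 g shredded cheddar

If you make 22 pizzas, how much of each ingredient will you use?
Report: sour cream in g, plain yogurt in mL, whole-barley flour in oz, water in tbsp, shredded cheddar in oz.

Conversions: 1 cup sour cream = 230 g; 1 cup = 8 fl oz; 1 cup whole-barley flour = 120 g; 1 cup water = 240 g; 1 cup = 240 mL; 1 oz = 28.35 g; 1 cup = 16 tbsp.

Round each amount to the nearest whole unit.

Scaling factor: 22/3.
sour cream: 4 fl oz × 22/3 ÷ 8 fl oz/cup × 230 g/cup ≈ 843 g
plain yogurt: (2 cup + 6 tbsp = 2.375 cup) × 22/3 × 240 mL/cup = 4180 mL
whole-barley flour: 2.25 cup × 22/3 × 120 g/cup ÷ 28.35 g/oz ≈ 70 oz
water: 150 g × 22/3 ÷ 240 g/cup × 16 tbsp/cup ≈ 73 tbsp
shredded cheddar: 60 g × 22/3 ÷ 28.35 g/oz ≈ 16 oz

sour cream: 843 g; plain yogurt: 4180 mL; whole-barley flour: 70 oz; water: 73 tbsp; shredded cheddar: 16 oz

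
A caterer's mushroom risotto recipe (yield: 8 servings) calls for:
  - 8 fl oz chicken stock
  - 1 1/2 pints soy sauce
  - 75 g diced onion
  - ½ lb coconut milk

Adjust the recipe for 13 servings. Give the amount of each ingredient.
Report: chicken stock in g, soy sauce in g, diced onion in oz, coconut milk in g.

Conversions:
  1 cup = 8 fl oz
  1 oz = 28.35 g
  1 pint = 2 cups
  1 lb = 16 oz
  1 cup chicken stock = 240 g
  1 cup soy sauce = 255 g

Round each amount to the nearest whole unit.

Scaling factor: 13/8 = 1.625.
chicken stock: 8 fl oz × 13/8 ÷ 8 fl oz/cup × 240 g/cup = 390 g
soy sauce: 1.5 pint × 13/8 × 2 cup/pint × 255 g/cup ≈ 1243 g
diced onion: 75 g × 13/8 ÷ 28.35 g/oz ≈ 4 oz
coconut milk: 0.5 lb × 13/8 × 16 oz/lb × 28.35 g/oz ≈ 369 g

chicken stock: 390 g; soy sauce: 1243 g; diced onion: 4 oz; coconut milk: 369 g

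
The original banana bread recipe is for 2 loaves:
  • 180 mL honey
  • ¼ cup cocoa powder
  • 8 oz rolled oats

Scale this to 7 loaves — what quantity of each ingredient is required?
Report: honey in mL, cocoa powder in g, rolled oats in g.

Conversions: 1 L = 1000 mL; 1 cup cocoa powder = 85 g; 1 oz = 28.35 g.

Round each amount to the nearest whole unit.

Scaling factor: 7/2 = 3.5.
honey: 180 mL × 7/2 = 630 mL
cocoa powder: 0.25 cup × 7/2 × 85 g/cup ≈ 74 g
rolled oats: 8 oz × 7/2 × 28.35 g/oz ≈ 794 g

honey: 630 mL; cocoa powder: 74 g; rolled oats: 794 g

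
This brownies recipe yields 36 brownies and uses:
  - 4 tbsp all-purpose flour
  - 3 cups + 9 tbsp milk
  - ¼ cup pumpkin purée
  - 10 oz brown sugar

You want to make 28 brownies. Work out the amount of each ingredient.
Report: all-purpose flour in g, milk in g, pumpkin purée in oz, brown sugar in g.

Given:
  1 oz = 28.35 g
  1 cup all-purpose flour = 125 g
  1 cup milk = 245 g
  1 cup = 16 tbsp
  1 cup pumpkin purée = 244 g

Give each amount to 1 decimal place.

all-purpose flour: 24.3 g; milk: 678.9 g; pumpkin purée: 1.7 oz; brown sugar: 220.5 g

Scaling factor: 28/36 = 7/9.
all-purpose flour: 4 tbsp × 7/9 ÷ 16 tbsp/cup × 125 g/cup ≈ 24.3 g
milk: (3 cup + 9 tbsp = 3.5625 cup) × 7/9 × 245 g/cup ≈ 678.9 g
pumpkin purée: 0.25 cup × 7/9 × 244 g/cup ÷ 28.35 g/oz ≈ 1.7 oz
brown sugar: 10 oz × 7/9 × 28.35 g/oz = 220.5 g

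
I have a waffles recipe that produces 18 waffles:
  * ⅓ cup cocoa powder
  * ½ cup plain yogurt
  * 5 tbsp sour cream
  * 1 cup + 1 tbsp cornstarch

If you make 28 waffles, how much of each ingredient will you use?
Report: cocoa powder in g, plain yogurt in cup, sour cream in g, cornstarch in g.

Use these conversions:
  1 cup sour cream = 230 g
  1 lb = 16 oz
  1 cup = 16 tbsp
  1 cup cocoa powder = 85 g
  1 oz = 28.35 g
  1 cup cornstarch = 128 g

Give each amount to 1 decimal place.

cocoa powder: 44.1 g; plain yogurt: 0.8 cup; sour cream: 111.8 g; cornstarch: 211.6 g

Scaling factor: 28/18 = 14/9.
cocoa powder: 1/3 cup × 14/9 × 85 g/cup ≈ 44.1 g
plain yogurt: 0.5 cup × 14/9 ≈ 0.8 cup
sour cream: 5 tbsp × 14/9 ÷ 16 tbsp/cup × 230 g/cup ≈ 111.8 g
cornstarch: (1 cup + 1 tbsp = 1.0625 cup) × 14/9 × 128 g/cup ≈ 211.6 g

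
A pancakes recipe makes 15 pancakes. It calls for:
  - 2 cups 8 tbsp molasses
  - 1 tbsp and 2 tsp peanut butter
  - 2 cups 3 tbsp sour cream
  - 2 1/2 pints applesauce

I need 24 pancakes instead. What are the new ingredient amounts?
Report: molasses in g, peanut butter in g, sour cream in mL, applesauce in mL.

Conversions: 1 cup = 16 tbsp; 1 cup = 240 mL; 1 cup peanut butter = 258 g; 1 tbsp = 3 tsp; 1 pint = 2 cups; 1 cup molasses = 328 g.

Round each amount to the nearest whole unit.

molasses: 1312 g; peanut butter: 43 g; sour cream: 840 mL; applesauce: 1920 mL

Scaling factor: 24/15 = 8/5 = 1.6.
molasses: (2 cup + 8 tbsp = 2.5 cup) × 8/5 × 328 g/cup = 1312 g
peanut butter: (1 tbsp + 2 tsp = 5/3 tbsp) × 8/5 ÷ 16 tbsp/cup × 258 g/cup = 43 g
sour cream: (2 cup + 3 tbsp = 2.1875 cup) × 8/5 × 240 mL/cup = 840 mL
applesauce: 2.5 pint × 8/5 × 2 cup/pint × 240 mL/cup = 1920 mL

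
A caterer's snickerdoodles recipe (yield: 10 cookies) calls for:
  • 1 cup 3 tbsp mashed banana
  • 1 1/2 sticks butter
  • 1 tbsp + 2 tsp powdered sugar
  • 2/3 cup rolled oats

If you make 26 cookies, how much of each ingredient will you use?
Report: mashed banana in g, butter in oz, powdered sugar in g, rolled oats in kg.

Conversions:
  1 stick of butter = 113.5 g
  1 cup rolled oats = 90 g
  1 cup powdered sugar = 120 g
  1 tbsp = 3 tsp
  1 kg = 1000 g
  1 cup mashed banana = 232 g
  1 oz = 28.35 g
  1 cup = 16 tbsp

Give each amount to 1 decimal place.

mashed banana: 716.3 g; butter: 15.6 oz; powdered sugar: 32.5 g; rolled oats: 0.2 kg

Scaling factor: 26/10 = 13/5 = 2.6.
mashed banana: (1 cup + 3 tbsp = 1.1875 cup) × 13/5 × 232 g/cup = 716.3 g
butter: 1.5 stick × 13/5 × 113.5 g/stick ÷ 28.35 g/oz ≈ 15.6 oz
powdered sugar: (1 tbsp + 2 tsp = 5/3 tbsp) × 13/5 ÷ 16 tbsp/cup × 120 g/cup = 32.5 g
rolled oats: 2/3 cup × 13/5 × 90 g/cup ÷ 1000 g/kg ≈ 0.2 kg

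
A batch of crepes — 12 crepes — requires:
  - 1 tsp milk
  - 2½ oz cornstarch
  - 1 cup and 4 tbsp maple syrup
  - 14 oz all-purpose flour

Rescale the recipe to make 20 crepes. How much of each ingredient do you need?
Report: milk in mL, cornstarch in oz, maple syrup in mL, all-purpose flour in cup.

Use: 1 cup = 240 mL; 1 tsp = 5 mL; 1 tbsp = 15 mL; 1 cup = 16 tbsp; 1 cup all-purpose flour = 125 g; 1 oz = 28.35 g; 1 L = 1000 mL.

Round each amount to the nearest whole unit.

Scaling factor: 20/12 = 5/3.
milk: 1 tsp × 5/3 × 5 mL/tsp ≈ 8 mL
cornstarch: 2.5 oz × 5/3 ≈ 4 oz
maple syrup: (1 cup + 4 tbsp = 1.25 cup) × 5/3 × 240 mL/cup = 500 mL
all-purpose flour: 14 oz × 5/3 × 28.35 g/oz ÷ 125 g/cup ≈ 5 cup

milk: 8 mL; cornstarch: 4 oz; maple syrup: 500 mL; all-purpose flour: 5 cup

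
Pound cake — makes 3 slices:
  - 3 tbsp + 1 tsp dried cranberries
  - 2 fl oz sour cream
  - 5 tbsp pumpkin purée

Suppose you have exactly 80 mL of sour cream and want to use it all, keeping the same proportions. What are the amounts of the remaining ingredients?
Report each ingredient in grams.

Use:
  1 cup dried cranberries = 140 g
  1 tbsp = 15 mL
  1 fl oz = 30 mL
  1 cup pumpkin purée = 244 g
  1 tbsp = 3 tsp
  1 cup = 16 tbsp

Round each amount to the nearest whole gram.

dried cranberries: 39 g; pumpkin purée: 102 g

The original recipe has 60 mL of sour cream, so the scaling factor is 80 ÷ 60 = 4/3.
dried cranberries: (3 tbsp + 1 tsp = 10/3 tbsp) × 4/3 ÷ 16 tbsp/cup × 140 g/cup ≈ 39 g
pumpkin purée: 5 tbsp × 4/3 ÷ 16 tbsp/cup × 244 g/cup ≈ 102 g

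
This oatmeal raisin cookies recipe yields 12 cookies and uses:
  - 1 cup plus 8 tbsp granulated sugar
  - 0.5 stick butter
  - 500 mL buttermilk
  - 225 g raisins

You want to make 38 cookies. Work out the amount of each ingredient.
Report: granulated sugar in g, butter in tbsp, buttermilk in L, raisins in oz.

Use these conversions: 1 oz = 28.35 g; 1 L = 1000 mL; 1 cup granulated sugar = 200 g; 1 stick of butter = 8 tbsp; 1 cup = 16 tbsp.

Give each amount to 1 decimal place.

Scaling factor: 38/12 = 19/6.
granulated sugar: (1 cup + 8 tbsp = 1.5 cup) × 19/6 × 200 g/cup = 950.0 g
butter: 0.5 stick × 19/6 × 8 tbsp/stick ≈ 12.7 tbsp
buttermilk: 500 mL × 19/6 ÷ 1000 mL/L ≈ 1.6 L
raisins: 225 g × 19/6 ÷ 28.35 g/oz ≈ 25.1 oz

granulated sugar: 950.0 g; butter: 12.7 tbsp; buttermilk: 1.6 L; raisins: 25.1 oz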